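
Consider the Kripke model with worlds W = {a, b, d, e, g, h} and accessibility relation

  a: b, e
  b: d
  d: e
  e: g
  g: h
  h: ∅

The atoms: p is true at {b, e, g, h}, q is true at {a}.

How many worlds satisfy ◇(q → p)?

a: successors {b, e}; q → p there: b:T, e:T. ✓
b: successors {d}; q → p there: d:T. ✓
d: successors {e}; q → p there: e:T. ✓
e: successors {g}; q → p there: g:T. ✓
g: successors {h}; q → p there: h:T. ✓
h: no successors, so ◇(q → p) fails. ✗
Satisfying worlds: {a, b, d, e, g}.

5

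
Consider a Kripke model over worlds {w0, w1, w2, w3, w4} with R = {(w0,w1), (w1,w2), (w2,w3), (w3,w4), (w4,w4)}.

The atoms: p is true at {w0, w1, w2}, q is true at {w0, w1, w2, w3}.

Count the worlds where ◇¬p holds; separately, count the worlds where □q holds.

3 and 3

For ◇¬p:
w0: successors {w1}; ¬p there: w1:F. ✗
w1: successors {w2}; ¬p there: w2:F. ✗
w2: successors {w3}; ¬p there: w3:T. ✓
w3: successors {w4}; ¬p there: w4:T. ✓
w4: successors {w4}; ¬p there: w4:T. ✓
— 3 worlds.
For □q:
w0: successors {w1}; q there: w1:T. ✓
w1: successors {w2}; q there: w2:T. ✓
w2: successors {w3}; q there: w3:T. ✓
w3: successors {w4}; q there: w4:F. ✗
w4: successors {w4}; q there: w4:F. ✗
— 3 worlds.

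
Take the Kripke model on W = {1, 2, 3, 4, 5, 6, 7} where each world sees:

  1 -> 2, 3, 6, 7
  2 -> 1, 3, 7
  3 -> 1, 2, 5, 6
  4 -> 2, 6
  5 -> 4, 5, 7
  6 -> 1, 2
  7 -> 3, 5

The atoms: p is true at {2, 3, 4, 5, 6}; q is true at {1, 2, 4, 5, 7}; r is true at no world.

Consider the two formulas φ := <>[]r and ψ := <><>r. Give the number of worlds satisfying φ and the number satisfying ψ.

0 and 0

For <>[]r:
1: successors {2, 3, 6, 7}; []r there: 2:F, 3:F, 6:F, 7:F. ✗
2: successors {1, 3, 7}; []r there: 1:F, 3:F, 7:F. ✗
3: successors {1, 2, 5, 6}; []r there: 1:F, 2:F, 5:F, 6:F. ✗
4: successors {2, 6}; []r there: 2:F, 6:F. ✗
5: successors {4, 5, 7}; []r there: 4:F, 5:F, 7:F. ✗
6: successors {1, 2}; []r there: 1:F, 2:F. ✗
7: successors {3, 5}; []r there: 3:F, 5:F. ✗
— 0 worlds.
For <><>r:
1: successors {2, 3, 6, 7}; <>r there: 2:F, 3:F, 6:F, 7:F. ✗
2: successors {1, 3, 7}; <>r there: 1:F, 3:F, 7:F. ✗
3: successors {1, 2, 5, 6}; <>r there: 1:F, 2:F, 5:F, 6:F. ✗
4: successors {2, 6}; <>r there: 2:F, 6:F. ✗
5: successors {4, 5, 7}; <>r there: 4:F, 5:F, 7:F. ✗
6: successors {1, 2}; <>r there: 1:F, 2:F. ✗
7: successors {3, 5}; <>r there: 3:F, 5:F. ✗
— 0 worlds.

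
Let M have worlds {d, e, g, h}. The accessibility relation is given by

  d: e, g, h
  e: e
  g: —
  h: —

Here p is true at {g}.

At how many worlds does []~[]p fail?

d: successors {e, g, h}; ~[]p there: e:T, g:F, h:F. ✗
e: successors {e}; ~[]p there: e:T. ✓
g: no successors, so []~[]p holds vacuously. ✓
h: no successors, so []~[]p holds vacuously. ✓
Satisfying worlds: {e, g, h}.
So []~[]p fails at the other 1 world.

1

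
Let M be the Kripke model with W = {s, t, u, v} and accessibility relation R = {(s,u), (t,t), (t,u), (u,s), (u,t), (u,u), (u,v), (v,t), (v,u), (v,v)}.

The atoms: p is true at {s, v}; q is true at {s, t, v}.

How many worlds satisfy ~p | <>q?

3

s: ~p is F, <>q is F. ✗
t: ~p is T, <>q is T. ✓
u: ~p is T, <>q is T. ✓
v: ~p is F, <>q is T. ✓
Satisfying worlds: {t, u, v}.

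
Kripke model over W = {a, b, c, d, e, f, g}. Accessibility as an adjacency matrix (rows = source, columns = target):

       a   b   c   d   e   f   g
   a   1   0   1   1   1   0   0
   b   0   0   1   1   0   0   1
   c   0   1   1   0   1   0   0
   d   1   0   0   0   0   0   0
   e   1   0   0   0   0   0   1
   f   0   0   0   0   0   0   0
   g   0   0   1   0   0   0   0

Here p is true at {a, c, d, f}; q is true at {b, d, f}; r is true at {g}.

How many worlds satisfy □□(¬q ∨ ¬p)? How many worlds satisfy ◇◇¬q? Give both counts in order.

3 and 6

For □□(¬q ∨ ¬p):
a: successors {a, c, d, e}; □(¬q ∨ ¬p) there: a:F, c:T, d:T, e:T. ✗
b: successors {c, d, g}; □(¬q ∨ ¬p) there: c:T, d:T, g:T. ✓
c: successors {b, c, e}; □(¬q ∨ ¬p) there: b:F, c:T, e:T. ✗
d: successors {a}; □(¬q ∨ ¬p) there: a:F. ✗
e: successors {a, g}; □(¬q ∨ ¬p) there: a:F, g:T. ✗
f: no successors, so □□(¬q ∨ ¬p) holds vacuously. ✓
g: successors {c}; □(¬q ∨ ¬p) there: c:T. ✓
— 3 worlds.
For ◇◇¬q:
a: successors {a, c, d, e}; ◇¬q there: a:T, c:T, d:T, e:T. ✓
b: successors {c, d, g}; ◇¬q there: c:T, d:T, g:T. ✓
c: successors {b, c, e}; ◇¬q there: b:T, c:T, e:T. ✓
d: successors {a}; ◇¬q there: a:T. ✓
e: successors {a, g}; ◇¬q there: a:T, g:T. ✓
f: no successors, so ◇◇¬q fails. ✗
g: successors {c}; ◇¬q there: c:T. ✓
— 6 worlds.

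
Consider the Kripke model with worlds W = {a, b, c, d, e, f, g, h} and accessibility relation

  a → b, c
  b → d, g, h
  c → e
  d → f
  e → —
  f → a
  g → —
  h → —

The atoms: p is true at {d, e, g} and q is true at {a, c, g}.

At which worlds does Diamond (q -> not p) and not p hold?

{a, b, c, f}

a: Diamond (q -> not p) is T, not p is T. ✓
b: Diamond (q -> not p) is T, not p is T. ✓
c: Diamond (q -> not p) is T, not p is T. ✓
d: Diamond (q -> not p) is T, not p is F. ✗
e: Diamond (q -> not p) is F, not p is F. ✗
f: Diamond (q -> not p) is T, not p is T. ✓
g: Diamond (q -> not p) is F, not p is F. ✗
h: Diamond (q -> not p) is F, not p is T. ✗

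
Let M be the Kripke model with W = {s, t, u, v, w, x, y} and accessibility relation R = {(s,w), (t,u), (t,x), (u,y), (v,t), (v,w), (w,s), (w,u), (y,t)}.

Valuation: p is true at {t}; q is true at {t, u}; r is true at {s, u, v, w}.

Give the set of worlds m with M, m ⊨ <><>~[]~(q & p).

{t, w}

s: successors {w}; <>~[]~(q & p) there: w:F. ✗
t: successors {u, x}; <>~[]~(q & p) there: u:T, x:F. ✓
u: successors {y}; <>~[]~(q & p) there: y:F. ✗
v: successors {t, w}; <>~[]~(q & p) there: t:F, w:F. ✗
w: successors {s, u}; <>~[]~(q & p) there: s:F, u:T. ✓
x: no successors, so <><>~[]~(q & p) fails. ✗
y: successors {t}; <>~[]~(q & p) there: t:F. ✗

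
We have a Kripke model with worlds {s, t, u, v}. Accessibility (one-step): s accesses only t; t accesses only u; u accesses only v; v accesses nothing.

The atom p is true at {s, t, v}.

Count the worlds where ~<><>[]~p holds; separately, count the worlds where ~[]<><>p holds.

3 and 2

For ~<><>[]~p:
s: <><>[]~p is F. ✓
t: <><>[]~p is T. ✗
u: <><>[]~p is F. ✓
v: <><>[]~p is F. ✓
— 3 worlds.
For ~[]<><>p:
s: []<><>p is T. ✗
t: []<><>p is F. ✓
u: []<><>p is F. ✓
v: []<><>p is T. ✗
— 2 worlds.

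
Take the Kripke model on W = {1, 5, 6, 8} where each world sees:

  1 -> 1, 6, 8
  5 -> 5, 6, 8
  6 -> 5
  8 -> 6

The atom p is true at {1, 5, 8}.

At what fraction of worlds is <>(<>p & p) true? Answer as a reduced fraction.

3/4

1: successors {1, 6, 8}; <>p & p there: 1:T, 6:F, 8:F. ✓
5: successors {5, 6, 8}; <>p & p there: 5:T, 6:F, 8:F. ✓
6: successors {5}; <>p & p there: 5:T. ✓
8: successors {6}; <>p & p there: 6:F. ✗
That's 3 of 4 worlds, so 3/4.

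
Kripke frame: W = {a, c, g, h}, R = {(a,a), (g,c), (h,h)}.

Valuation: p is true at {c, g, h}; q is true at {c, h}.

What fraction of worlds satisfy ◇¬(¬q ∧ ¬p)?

1/2

a: successors {a}; ¬(¬q ∧ ¬p) there: a:F. ✗
c: no successors, so ◇¬(¬q ∧ ¬p) fails. ✗
g: successors {c}; ¬(¬q ∧ ¬p) there: c:T. ✓
h: successors {h}; ¬(¬q ∧ ¬p) there: h:T. ✓
That's 2 of 4 worlds, so 2/4 = 1/2.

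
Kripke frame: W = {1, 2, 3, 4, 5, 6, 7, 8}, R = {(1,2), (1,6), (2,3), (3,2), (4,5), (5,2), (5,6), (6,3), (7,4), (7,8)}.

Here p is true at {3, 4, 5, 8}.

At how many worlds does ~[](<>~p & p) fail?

4

1: [](<>~p & p) is F. ✓
2: [](<>~p & p) is T. ✗
3: [](<>~p & p) is F. ✓
4: [](<>~p & p) is T. ✗
5: [](<>~p & p) is F. ✓
6: [](<>~p & p) is T. ✗
7: [](<>~p & p) is F. ✓
8: [](<>~p & p) is T. ✗
Satisfying worlds: {1, 3, 5, 7}.
So ~[](<>~p & p) fails at the other 4 worlds.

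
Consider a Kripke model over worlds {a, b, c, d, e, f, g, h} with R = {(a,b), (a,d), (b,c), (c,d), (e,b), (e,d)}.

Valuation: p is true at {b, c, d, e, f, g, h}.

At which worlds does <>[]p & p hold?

a: <>[]p is T, p is F. ✗
b: <>[]p is T, p is T. ✓
c: <>[]p is T, p is T. ✓
d: <>[]p is F, p is T. ✗
e: <>[]p is T, p is T. ✓
f: <>[]p is F, p is T. ✗
g: <>[]p is F, p is T. ✗
h: <>[]p is F, p is T. ✗

{b, c, e}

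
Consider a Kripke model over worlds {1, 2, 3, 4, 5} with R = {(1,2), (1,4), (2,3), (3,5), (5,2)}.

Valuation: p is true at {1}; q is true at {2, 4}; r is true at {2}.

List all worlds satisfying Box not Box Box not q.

{2, 4}

1: successors {2, 4}; not Box Box not q there: 2:F, 4:F. ✗
2: successors {3}; not Box Box not q there: 3:T. ✓
3: successors {5}; not Box Box not q there: 5:F. ✗
4: no successors, so Box not Box Box not q holds vacuously. ✓
5: successors {2}; not Box Box not q there: 2:F. ✗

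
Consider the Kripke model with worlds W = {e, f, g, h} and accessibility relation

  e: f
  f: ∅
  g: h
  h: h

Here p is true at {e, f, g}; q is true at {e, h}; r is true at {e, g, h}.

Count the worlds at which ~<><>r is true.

2

e: <><>r is F. ✓
f: <><>r is F. ✓
g: <><>r is T. ✗
h: <><>r is T. ✗
Satisfying worlds: {e, f}.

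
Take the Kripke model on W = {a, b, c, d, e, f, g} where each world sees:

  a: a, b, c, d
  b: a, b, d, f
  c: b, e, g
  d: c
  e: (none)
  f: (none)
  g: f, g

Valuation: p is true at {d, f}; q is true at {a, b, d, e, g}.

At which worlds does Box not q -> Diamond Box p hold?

a: Box not q is F, Diamond Box p is F. ✓
b: Box not q is F, Diamond Box p is T. ✓
c: Box not q is F, Diamond Box p is T. ✓
d: Box not q is T, Diamond Box p is F. ✗
e: Box not q is T, Diamond Box p is F. ✗
f: Box not q is T, Diamond Box p is F. ✗
g: Box not q is F, Diamond Box p is T. ✓

{a, b, c, g}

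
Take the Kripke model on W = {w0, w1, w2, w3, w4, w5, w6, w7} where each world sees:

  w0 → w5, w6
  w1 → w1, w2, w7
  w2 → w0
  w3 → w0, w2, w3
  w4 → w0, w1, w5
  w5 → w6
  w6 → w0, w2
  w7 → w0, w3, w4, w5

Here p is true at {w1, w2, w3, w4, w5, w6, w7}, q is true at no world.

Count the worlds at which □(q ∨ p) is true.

w0: successors {w5, w6}; q ∨ p there: w5:T, w6:T. ✓
w1: successors {w1, w2, w7}; q ∨ p there: w1:T, w2:T, w7:T. ✓
w2: successors {w0}; q ∨ p there: w0:F. ✗
w3: successors {w0, w2, w3}; q ∨ p there: w0:F, w2:T, w3:T. ✗
w4: successors {w0, w1, w5}; q ∨ p there: w0:F, w1:T, w5:T. ✗
w5: successors {w6}; q ∨ p there: w6:T. ✓
w6: successors {w0, w2}; q ∨ p there: w0:F, w2:T. ✗
w7: successors {w0, w3, w4, w5}; q ∨ p there: w0:F, w3:T, w4:T, w5:T. ✗
Satisfying worlds: {w0, w1, w5}.

3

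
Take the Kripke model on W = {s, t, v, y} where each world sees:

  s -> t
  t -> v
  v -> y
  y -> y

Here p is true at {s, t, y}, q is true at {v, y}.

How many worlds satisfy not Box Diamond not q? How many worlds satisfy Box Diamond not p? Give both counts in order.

4 and 1

For not Box Diamond not q:
s: Box Diamond not q is F. ✓
t: Box Diamond not q is F. ✓
v: Box Diamond not q is F. ✓
y: Box Diamond not q is F. ✓
— 4 worlds.
For Box Diamond not p:
s: successors {t}; Diamond not p there: t:T. ✓
t: successors {v}; Diamond not p there: v:F. ✗
v: successors {y}; Diamond not p there: y:F. ✗
y: successors {y}; Diamond not p there: y:F. ✗
— 1 world.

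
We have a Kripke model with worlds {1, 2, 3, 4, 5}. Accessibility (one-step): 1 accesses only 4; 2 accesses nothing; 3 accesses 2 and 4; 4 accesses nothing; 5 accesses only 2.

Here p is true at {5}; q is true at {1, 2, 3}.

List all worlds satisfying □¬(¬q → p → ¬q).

1: successors {4}; ¬(¬q → p → ¬q) there: 4:F. ✗
2: no successors, so □¬(¬q → p → ¬q) holds vacuously. ✓
3: successors {2, 4}; ¬(¬q → p → ¬q) there: 2:F, 4:F. ✗
4: no successors, so □¬(¬q → p → ¬q) holds vacuously. ✓
5: successors {2}; ¬(¬q → p → ¬q) there: 2:F. ✗

{2, 4}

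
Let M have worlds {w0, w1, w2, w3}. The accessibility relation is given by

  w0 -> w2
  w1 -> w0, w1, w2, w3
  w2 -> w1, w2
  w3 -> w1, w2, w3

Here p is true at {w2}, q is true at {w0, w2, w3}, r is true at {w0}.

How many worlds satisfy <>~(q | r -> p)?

2

w0: successors {w2}; ~(q | r -> p) there: w2:F. ✗
w1: successors {w0, w1, w2, w3}; ~(q | r -> p) there: w0:T, w1:F, w2:F, w3:T. ✓
w2: successors {w1, w2}; ~(q | r -> p) there: w1:F, w2:F. ✗
w3: successors {w1, w2, w3}; ~(q | r -> p) there: w1:F, w2:F, w3:T. ✓
Satisfying worlds: {w1, w3}.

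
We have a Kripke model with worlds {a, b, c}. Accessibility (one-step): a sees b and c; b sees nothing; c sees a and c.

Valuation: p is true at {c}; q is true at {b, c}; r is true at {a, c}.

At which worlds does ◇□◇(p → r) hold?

{a, c}

a: successors {b, c}; □◇(p → r) there: b:T, c:T. ✓
b: no successors, so ◇□◇(p → r) fails. ✗
c: successors {a, c}; □◇(p → r) there: a:F, c:T. ✓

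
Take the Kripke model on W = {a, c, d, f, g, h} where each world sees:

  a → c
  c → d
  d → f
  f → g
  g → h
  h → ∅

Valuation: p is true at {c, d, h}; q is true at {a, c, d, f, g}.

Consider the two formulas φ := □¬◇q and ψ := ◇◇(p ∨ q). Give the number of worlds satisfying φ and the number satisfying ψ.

For □¬◇q:
a: successors {c}; ¬◇q there: c:F. ✗
c: successors {d}; ¬◇q there: d:F. ✗
d: successors {f}; ¬◇q there: f:F. ✗
f: successors {g}; ¬◇q there: g:T. ✓
g: successors {h}; ¬◇q there: h:T. ✓
h: no successors, so □¬◇q holds vacuously. ✓
— 3 worlds.
For ◇◇(p ∨ q):
a: successors {c}; ◇(p ∨ q) there: c:T. ✓
c: successors {d}; ◇(p ∨ q) there: d:T. ✓
d: successors {f}; ◇(p ∨ q) there: f:T. ✓
f: successors {g}; ◇(p ∨ q) there: g:T. ✓
g: successors {h}; ◇(p ∨ q) there: h:F. ✗
h: no successors, so ◇◇(p ∨ q) fails. ✗
— 4 worlds.

3 and 4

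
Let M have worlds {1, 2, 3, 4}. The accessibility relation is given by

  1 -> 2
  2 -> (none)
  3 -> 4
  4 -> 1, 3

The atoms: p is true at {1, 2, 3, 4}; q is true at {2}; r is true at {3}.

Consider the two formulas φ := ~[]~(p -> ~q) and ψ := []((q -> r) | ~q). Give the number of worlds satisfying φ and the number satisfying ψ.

For ~[]~(p -> ~q):
1: []~(p -> ~q) is T. ✗
2: []~(p -> ~q) is T. ✗
3: []~(p -> ~q) is F. ✓
4: []~(p -> ~q) is F. ✓
— 2 worlds.
For []((q -> r) | ~q):
1: successors {2}; (q -> r) | ~q there: 2:F. ✗
2: no successors, so []((q -> r) | ~q) holds vacuously. ✓
3: successors {4}; (q -> r) | ~q there: 4:T. ✓
4: successors {1, 3}; (q -> r) | ~q there: 1:T, 3:T. ✓
— 3 worlds.

2 and 3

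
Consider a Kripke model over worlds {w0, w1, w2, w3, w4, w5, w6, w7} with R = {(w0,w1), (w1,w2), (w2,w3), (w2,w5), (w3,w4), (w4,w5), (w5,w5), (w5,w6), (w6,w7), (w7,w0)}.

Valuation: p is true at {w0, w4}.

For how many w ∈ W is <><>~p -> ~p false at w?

w0: <><>~p is T, ~p is F. ✗
w1: <><>~p is T, ~p is T. ✓
w2: <><>~p is T, ~p is T. ✓
w3: <><>~p is T, ~p is T. ✓
w4: <><>~p is T, ~p is F. ✗
w5: <><>~p is T, ~p is T. ✓
w6: <><>~p is F, ~p is T. ✓
w7: <><>~p is T, ~p is T. ✓
Satisfying worlds: {w1, w2, w3, w5, w6, w7}.
So <><>~p -> ~p fails at the other 2 worlds.

2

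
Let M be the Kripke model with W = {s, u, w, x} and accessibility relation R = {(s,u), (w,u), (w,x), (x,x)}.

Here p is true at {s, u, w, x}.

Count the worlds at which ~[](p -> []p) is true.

0

s: [](p -> []p) is T. ✗
u: [](p -> []p) is T. ✗
w: [](p -> []p) is T. ✗
x: [](p -> []p) is T. ✗
Satisfying worlds: ∅.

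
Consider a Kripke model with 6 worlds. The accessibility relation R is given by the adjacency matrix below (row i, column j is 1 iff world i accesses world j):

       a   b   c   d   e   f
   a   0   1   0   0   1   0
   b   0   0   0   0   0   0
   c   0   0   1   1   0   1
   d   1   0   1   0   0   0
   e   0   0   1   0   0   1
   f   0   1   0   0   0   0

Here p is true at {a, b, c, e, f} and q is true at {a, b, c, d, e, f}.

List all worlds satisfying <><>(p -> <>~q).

{c, d, e}

a: successors {b, e}; <>(p -> <>~q) there: b:F, e:F. ✗
b: no successors, so <><>(p -> <>~q) fails. ✗
c: successors {c, d, f}; <>(p -> <>~q) there: c:T, d:F, f:F. ✓
d: successors {a, c}; <>(p -> <>~q) there: a:F, c:T. ✓
e: successors {c, f}; <>(p -> <>~q) there: c:T, f:F. ✓
f: successors {b}; <>(p -> <>~q) there: b:F. ✗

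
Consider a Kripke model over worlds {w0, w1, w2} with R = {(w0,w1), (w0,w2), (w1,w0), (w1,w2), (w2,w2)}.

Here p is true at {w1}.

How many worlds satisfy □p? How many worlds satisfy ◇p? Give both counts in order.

0 and 1

For □p:
w0: successors {w1, w2}; p there: w1:T, w2:F. ✗
w1: successors {w0, w2}; p there: w0:F, w2:F. ✗
w2: successors {w2}; p there: w2:F. ✗
— 0 worlds.
For ◇p:
w0: successors {w1, w2}; p there: w1:T, w2:F. ✓
w1: successors {w0, w2}; p there: w0:F, w2:F. ✗
w2: successors {w2}; p there: w2:F. ✗
— 1 world.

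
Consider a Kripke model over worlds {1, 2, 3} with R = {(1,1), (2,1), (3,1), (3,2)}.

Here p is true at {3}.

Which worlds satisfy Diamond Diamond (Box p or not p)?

{1, 2, 3}

1: successors {1}; Diamond (Box p or not p) there: 1:T. ✓
2: successors {1}; Diamond (Box p or not p) there: 1:T. ✓
3: successors {1, 2}; Diamond (Box p or not p) there: 1:T, 2:T. ✓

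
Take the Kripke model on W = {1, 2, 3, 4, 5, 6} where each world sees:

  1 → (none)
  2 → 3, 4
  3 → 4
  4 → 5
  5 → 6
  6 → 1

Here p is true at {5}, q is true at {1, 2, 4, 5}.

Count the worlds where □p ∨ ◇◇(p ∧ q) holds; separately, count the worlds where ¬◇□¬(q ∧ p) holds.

4 and 2

For □p ∨ ◇◇(p ∧ q):
1: □p is T, ◇◇(p ∧ q) is F. ✓
2: □p is F, ◇◇(p ∧ q) is T. ✓
3: □p is F, ◇◇(p ∧ q) is T. ✓
4: □p is T, ◇◇(p ∧ q) is F. ✓
5: □p is F, ◇◇(p ∧ q) is F. ✗
6: □p is F, ◇◇(p ∧ q) is F. ✗
— 4 worlds.
For ¬◇□¬(q ∧ p):
1: ◇□¬(q ∧ p) is F. ✓
2: ◇□¬(q ∧ p) is T. ✗
3: ◇□¬(q ∧ p) is F. ✓
4: ◇□¬(q ∧ p) is T. ✗
5: ◇□¬(q ∧ p) is T. ✗
6: ◇□¬(q ∧ p) is T. ✗
— 2 worlds.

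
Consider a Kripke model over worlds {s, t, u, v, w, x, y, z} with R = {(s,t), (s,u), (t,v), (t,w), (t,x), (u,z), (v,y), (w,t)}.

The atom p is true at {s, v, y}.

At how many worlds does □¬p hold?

6

s: successors {t, u}; ¬p there: t:T, u:T. ✓
t: successors {v, w, x}; ¬p there: v:F, w:T, x:T. ✗
u: successors {z}; ¬p there: z:T. ✓
v: successors {y}; ¬p there: y:F. ✗
w: successors {t}; ¬p there: t:T. ✓
x: no successors, so □¬p holds vacuously. ✓
y: no successors, so □¬p holds vacuously. ✓
z: no successors, so □¬p holds vacuously. ✓
Satisfying worlds: {s, u, w, x, y, z}.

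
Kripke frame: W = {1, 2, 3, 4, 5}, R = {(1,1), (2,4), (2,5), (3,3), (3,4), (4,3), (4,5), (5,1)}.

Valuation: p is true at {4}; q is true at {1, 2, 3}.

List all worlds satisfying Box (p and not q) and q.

∅

1: Box (p and not q) is F, q is T. ✗
2: Box (p and not q) is F, q is T. ✗
3: Box (p and not q) is F, q is T. ✗
4: Box (p and not q) is F, q is F. ✗
5: Box (p and not q) is F, q is F. ✗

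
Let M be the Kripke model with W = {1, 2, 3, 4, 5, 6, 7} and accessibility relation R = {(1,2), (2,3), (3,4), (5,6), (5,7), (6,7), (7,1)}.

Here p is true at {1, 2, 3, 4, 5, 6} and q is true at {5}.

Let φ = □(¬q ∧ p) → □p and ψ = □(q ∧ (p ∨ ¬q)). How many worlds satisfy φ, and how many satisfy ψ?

For □(¬q ∧ p) → □p:
1: □(¬q ∧ p) is T, □p is T. ✓
2: □(¬q ∧ p) is T, □p is T. ✓
3: □(¬q ∧ p) is T, □p is T. ✓
4: □(¬q ∧ p) is T, □p is T. ✓
5: □(¬q ∧ p) is F, □p is F. ✓
6: □(¬q ∧ p) is F, □p is F. ✓
7: □(¬q ∧ p) is T, □p is T. ✓
— 7 worlds.
For □(q ∧ (p ∨ ¬q)):
1: successors {2}; q ∧ (p ∨ ¬q) there: 2:F. ✗
2: successors {3}; q ∧ (p ∨ ¬q) there: 3:F. ✗
3: successors {4}; q ∧ (p ∨ ¬q) there: 4:F. ✗
4: no successors, so □(q ∧ (p ∨ ¬q)) holds vacuously. ✓
5: successors {6, 7}; q ∧ (p ∨ ¬q) there: 6:F, 7:F. ✗
6: successors {7}; q ∧ (p ∨ ¬q) there: 7:F. ✗
7: successors {1}; q ∧ (p ∨ ¬q) there: 1:F. ✗
— 1 world.

7 and 1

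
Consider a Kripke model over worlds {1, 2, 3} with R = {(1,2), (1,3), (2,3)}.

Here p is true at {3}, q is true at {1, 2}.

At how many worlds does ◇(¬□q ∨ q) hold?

1

1: successors {2, 3}; ¬□q ∨ q there: 2:T, 3:F. ✓
2: successors {3}; ¬□q ∨ q there: 3:F. ✗
3: no successors, so ◇(¬□q ∨ q) fails. ✗
Satisfying worlds: {1}.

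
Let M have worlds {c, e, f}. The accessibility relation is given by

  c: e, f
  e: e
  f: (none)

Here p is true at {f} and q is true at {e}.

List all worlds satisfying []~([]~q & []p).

{e, f}

c: successors {e, f}; ~([]~q & []p) there: e:T, f:F. ✗
e: successors {e}; ~([]~q & []p) there: e:T. ✓
f: no successors, so []~([]~q & []p) holds vacuously. ✓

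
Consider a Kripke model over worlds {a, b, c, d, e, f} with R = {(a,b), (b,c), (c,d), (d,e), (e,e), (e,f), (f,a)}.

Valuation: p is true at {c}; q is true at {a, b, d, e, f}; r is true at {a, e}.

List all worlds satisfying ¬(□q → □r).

{a, c, e}

a: □q → □r is F. ✓
b: □q → □r is T. ✗
c: □q → □r is F. ✓
d: □q → □r is T. ✗
e: □q → □r is F. ✓
f: □q → □r is T. ✗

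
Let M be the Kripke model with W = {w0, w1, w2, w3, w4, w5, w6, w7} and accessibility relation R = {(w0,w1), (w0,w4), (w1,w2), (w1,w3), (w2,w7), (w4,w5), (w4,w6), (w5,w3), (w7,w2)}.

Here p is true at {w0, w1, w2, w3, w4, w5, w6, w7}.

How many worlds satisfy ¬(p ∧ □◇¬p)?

6

w0: p ∧ □◇¬p is F. ✓
w1: p ∧ □◇¬p is F. ✓
w2: p ∧ □◇¬p is F. ✓
w3: p ∧ □◇¬p is T. ✗
w4: p ∧ □◇¬p is F. ✓
w5: p ∧ □◇¬p is F. ✓
w6: p ∧ □◇¬p is T. ✗
w7: p ∧ □◇¬p is F. ✓
Satisfying worlds: {w0, w1, w2, w4, w5, w7}.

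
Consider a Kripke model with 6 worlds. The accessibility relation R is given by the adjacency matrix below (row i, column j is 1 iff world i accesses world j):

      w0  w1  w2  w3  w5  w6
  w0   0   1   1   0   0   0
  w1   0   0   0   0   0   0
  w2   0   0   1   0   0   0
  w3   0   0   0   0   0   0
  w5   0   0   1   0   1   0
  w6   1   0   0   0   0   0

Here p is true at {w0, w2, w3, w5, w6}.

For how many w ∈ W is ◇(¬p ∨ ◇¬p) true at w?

2

w0: successors {w1, w2}; ¬p ∨ ◇¬p there: w1:T, w2:F. ✓
w1: no successors, so ◇(¬p ∨ ◇¬p) fails. ✗
w2: successors {w2}; ¬p ∨ ◇¬p there: w2:F. ✗
w3: no successors, so ◇(¬p ∨ ◇¬p) fails. ✗
w5: successors {w2, w5}; ¬p ∨ ◇¬p there: w2:F, w5:F. ✗
w6: successors {w0}; ¬p ∨ ◇¬p there: w0:T. ✓
Satisfying worlds: {w0, w6}.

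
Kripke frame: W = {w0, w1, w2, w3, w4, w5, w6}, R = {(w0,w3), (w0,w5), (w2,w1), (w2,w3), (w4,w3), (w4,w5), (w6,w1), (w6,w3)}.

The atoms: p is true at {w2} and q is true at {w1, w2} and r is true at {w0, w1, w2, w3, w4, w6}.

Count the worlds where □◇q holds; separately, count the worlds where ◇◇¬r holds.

For □◇q:
w0: successors {w3, w5}; ◇q there: w3:F, w5:F. ✗
w1: no successors, so □◇q holds vacuously. ✓
w2: successors {w1, w3}; ◇q there: w1:F, w3:F. ✗
w3: no successors, so □◇q holds vacuously. ✓
w4: successors {w3, w5}; ◇q there: w3:F, w5:F. ✗
w5: no successors, so □◇q holds vacuously. ✓
w6: successors {w1, w3}; ◇q there: w1:F, w3:F. ✗
— 3 worlds.
For ◇◇¬r:
w0: successors {w3, w5}; ◇¬r there: w3:F, w5:F. ✗
w1: no successors, so ◇◇¬r fails. ✗
w2: successors {w1, w3}; ◇¬r there: w1:F, w3:F. ✗
w3: no successors, so ◇◇¬r fails. ✗
w4: successors {w3, w5}; ◇¬r there: w3:F, w5:F. ✗
w5: no successors, so ◇◇¬r fails. ✗
w6: successors {w1, w3}; ◇¬r there: w1:F, w3:F. ✗
— 0 worlds.

3 and 0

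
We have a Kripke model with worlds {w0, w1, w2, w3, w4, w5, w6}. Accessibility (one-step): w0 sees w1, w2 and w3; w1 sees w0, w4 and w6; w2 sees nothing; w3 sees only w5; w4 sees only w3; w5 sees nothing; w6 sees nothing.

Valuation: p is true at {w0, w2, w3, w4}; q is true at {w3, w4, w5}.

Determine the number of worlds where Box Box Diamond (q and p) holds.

w0: successors {w1, w2, w3}; Box Diamond (q and p) there: w1:F, w2:T, w3:F. ✗
w1: successors {w0, w4, w6}; Box Diamond (q and p) there: w0:F, w4:F, w6:T. ✗
w2: no successors, so Box Box Diamond (q and p) holds vacuously. ✓
w3: successors {w5}; Box Diamond (q and p) there: w5:T. ✓
w4: successors {w3}; Box Diamond (q and p) there: w3:F. ✗
w5: no successors, so Box Box Diamond (q and p) holds vacuously. ✓
w6: no successors, so Box Box Diamond (q and p) holds vacuously. ✓
Satisfying worlds: {w2, w3, w5, w6}.

4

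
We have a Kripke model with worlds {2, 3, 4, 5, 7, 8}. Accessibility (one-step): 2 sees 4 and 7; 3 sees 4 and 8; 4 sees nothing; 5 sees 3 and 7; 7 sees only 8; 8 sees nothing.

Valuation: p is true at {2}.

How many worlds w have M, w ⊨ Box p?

2

2: successors {4, 7}; p there: 4:F, 7:F. ✗
3: successors {4, 8}; p there: 4:F, 8:F. ✗
4: no successors, so Box p holds vacuously. ✓
5: successors {3, 7}; p there: 3:F, 7:F. ✗
7: successors {8}; p there: 8:F. ✗
8: no successors, so Box p holds vacuously. ✓
Satisfying worlds: {4, 8}.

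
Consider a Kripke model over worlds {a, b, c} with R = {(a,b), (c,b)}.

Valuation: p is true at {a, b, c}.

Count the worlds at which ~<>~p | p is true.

3

a: ~<>~p is T, p is T. ✓
b: ~<>~p is T, p is T. ✓
c: ~<>~p is T, p is T. ✓
Satisfying worlds: {a, b, c}.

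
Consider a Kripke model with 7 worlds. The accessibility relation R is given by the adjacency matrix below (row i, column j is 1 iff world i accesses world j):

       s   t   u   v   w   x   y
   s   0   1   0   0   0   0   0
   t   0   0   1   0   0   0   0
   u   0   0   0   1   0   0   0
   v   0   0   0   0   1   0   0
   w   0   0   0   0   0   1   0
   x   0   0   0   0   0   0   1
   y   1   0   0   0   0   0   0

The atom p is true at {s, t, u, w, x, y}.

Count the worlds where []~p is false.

6

s: successors {t}; ~p there: t:F. ✗
t: successors {u}; ~p there: u:F. ✗
u: successors {v}; ~p there: v:T. ✓
v: successors {w}; ~p there: w:F. ✗
w: successors {x}; ~p there: x:F. ✗
x: successors {y}; ~p there: y:F. ✗
y: successors {s}; ~p there: s:F. ✗
Satisfying worlds: {u}.
So []~p fails at the other 6 worlds.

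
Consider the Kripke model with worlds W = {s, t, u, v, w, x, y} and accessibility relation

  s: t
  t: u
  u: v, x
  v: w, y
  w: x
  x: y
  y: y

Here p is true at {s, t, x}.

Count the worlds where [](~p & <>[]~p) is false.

s: successors {t}; ~p & <>[]~p there: t:F. ✗
t: successors {u}; ~p & <>[]~p there: u:T. ✓
u: successors {v, x}; ~p & <>[]~p there: v:T, x:F. ✗
v: successors {w, y}; ~p & <>[]~p there: w:T, y:T. ✓
w: successors {x}; ~p & <>[]~p there: x:F. ✗
x: successors {y}; ~p & <>[]~p there: y:T. ✓
y: successors {y}; ~p & <>[]~p there: y:T. ✓
Satisfying worlds: {t, v, x, y}.
So [](~p & <>[]~p) fails at the other 3 worlds.

3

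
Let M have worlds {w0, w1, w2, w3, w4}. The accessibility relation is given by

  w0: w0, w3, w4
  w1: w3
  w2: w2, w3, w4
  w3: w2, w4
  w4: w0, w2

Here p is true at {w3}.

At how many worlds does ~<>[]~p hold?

w0: <>[]~p is T. ✗
w1: <>[]~p is T. ✗
w2: <>[]~p is T. ✗
w3: <>[]~p is T. ✗
w4: <>[]~p is F. ✓
Satisfying worlds: {w4}.

1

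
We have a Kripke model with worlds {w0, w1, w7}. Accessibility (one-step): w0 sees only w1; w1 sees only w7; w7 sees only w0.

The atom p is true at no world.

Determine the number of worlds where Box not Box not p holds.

0

w0: successors {w1}; not Box not p there: w1:F. ✗
w1: successors {w7}; not Box not p there: w7:F. ✗
w7: successors {w0}; not Box not p there: w0:F. ✗
Satisfying worlds: ∅.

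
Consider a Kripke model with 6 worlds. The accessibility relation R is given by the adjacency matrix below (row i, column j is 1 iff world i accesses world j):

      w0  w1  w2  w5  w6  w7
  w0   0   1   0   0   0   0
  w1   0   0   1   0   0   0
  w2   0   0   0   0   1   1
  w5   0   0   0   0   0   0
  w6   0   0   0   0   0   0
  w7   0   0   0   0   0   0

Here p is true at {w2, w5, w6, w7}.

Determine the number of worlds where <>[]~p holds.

1

w0: successors {w1}; []~p there: w1:F. ✗
w1: successors {w2}; []~p there: w2:F. ✗
w2: successors {w6, w7}; []~p there: w6:T, w7:T. ✓
w5: no successors, so <>[]~p fails. ✗
w6: no successors, so <>[]~p fails. ✗
w7: no successors, so <>[]~p fails. ✗
Satisfying worlds: {w2}.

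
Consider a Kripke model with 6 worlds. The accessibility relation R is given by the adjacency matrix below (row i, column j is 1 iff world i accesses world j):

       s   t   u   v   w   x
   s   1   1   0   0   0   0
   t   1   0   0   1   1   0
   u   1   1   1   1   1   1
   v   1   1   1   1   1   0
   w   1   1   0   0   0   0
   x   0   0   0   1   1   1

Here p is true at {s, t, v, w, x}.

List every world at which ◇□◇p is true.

{s, t, u, v, w, x}

s: successors {s, t}; □◇p there: s:T, t:T. ✓
t: successors {s, v, w}; □◇p there: s:T, v:T, w:T. ✓
u: successors {s, t, u, v, w, x}; □◇p there: s:T, t:T, u:T, v:T, w:T, x:T. ✓
v: successors {s, t, u, v, w}; □◇p there: s:T, t:T, u:T, v:T, w:T. ✓
w: successors {s, t}; □◇p there: s:T, t:T. ✓
x: successors {v, w, x}; □◇p there: v:T, w:T, x:T. ✓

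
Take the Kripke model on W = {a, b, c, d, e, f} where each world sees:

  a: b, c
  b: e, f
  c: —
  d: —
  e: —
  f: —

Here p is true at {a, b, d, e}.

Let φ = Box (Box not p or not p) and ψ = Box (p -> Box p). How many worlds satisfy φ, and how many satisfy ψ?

For Box (Box not p or not p):
a: successors {b, c}; Box not p or not p there: b:F, c:T. ✗
b: successors {e, f}; Box not p or not p there: e:T, f:T. ✓
c: no successors, so Box (Box not p or not p) holds vacuously. ✓
d: no successors, so Box (Box not p or not p) holds vacuously. ✓
e: no successors, so Box (Box not p or not p) holds vacuously. ✓
f: no successors, so Box (Box not p or not p) holds vacuously. ✓
— 5 worlds.
For Box (p -> Box p):
a: successors {b, c}; p -> Box p there: b:F, c:T. ✗
b: successors {e, f}; p -> Box p there: e:T, f:T. ✓
c: no successors, so Box (p -> Box p) holds vacuously. ✓
d: no successors, so Box (p -> Box p) holds vacuously. ✓
e: no successors, so Box (p -> Box p) holds vacuously. ✓
f: no successors, so Box (p -> Box p) holds vacuously. ✓
— 5 worlds.

5 and 5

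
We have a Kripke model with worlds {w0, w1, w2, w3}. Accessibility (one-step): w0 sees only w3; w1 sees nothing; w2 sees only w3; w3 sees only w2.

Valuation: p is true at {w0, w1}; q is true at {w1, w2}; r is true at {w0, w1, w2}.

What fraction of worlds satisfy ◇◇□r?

1/4

w0: successors {w3}; ◇□r there: w3:F. ✗
w1: no successors, so ◇◇□r fails. ✗
w2: successors {w3}; ◇□r there: w3:F. ✗
w3: successors {w2}; ◇□r there: w2:T. ✓
That's 1 of 4 worlds, so 1/4.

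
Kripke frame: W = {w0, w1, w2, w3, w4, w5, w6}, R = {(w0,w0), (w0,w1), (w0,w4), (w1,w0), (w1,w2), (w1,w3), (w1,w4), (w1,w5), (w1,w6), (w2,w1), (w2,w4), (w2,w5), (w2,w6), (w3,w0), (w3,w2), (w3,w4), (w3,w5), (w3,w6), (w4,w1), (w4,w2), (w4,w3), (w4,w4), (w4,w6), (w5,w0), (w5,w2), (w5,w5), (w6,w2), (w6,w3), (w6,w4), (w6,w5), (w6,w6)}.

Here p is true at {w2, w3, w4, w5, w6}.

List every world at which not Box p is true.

{w0, w1, w2, w3, w4, w5}

w0: Box p is F. ✓
w1: Box p is F. ✓
w2: Box p is F. ✓
w3: Box p is F. ✓
w4: Box p is F. ✓
w5: Box p is F. ✓
w6: Box p is T. ✗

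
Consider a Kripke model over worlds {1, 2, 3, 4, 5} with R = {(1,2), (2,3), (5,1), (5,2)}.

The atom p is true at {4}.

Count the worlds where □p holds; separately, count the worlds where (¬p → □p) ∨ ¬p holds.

For □p:
1: successors {2}; p there: 2:F. ✗
2: successors {3}; p there: 3:F. ✗
3: no successors, so □p holds vacuously. ✓
4: no successors, so □p holds vacuously. ✓
5: successors {1, 2}; p there: 1:F, 2:F. ✗
— 2 worlds.
For (¬p → □p) ∨ ¬p:
1: ¬p → □p is F, ¬p is T. ✓
2: ¬p → □p is F, ¬p is T. ✓
3: ¬p → □p is T, ¬p is T. ✓
4: ¬p → □p is T, ¬p is F. ✓
5: ¬p → □p is F, ¬p is T. ✓
— 5 worlds.

2 and 5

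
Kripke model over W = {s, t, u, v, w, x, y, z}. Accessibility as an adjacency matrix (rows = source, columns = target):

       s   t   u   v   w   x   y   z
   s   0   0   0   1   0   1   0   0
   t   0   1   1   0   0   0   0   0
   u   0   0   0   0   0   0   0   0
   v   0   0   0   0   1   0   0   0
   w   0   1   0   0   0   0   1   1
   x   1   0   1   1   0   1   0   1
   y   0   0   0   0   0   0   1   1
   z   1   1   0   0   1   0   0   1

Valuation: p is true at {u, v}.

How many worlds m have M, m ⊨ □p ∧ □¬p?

s: □p is F, □¬p is F. ✗
t: □p is F, □¬p is F. ✗
u: □p is T, □¬p is T. ✓
v: □p is F, □¬p is T. ✗
w: □p is F, □¬p is T. ✗
x: □p is F, □¬p is F. ✗
y: □p is F, □¬p is T. ✗
z: □p is F, □¬p is T. ✗
Satisfying worlds: {u}.

1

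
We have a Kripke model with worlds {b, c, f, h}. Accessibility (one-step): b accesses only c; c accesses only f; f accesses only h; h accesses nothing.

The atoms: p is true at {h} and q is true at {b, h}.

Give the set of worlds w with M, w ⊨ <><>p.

b: successors {c}; <>p there: c:F. ✗
c: successors {f}; <>p there: f:T. ✓
f: successors {h}; <>p there: h:F. ✗
h: no successors, so <><>p fails. ✗

{c}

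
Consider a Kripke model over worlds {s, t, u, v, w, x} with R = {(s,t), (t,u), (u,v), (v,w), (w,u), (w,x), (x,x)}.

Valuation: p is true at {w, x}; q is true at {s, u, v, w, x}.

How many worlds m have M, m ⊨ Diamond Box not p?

3

s: successors {t}; Box not p there: t:T. ✓
t: successors {u}; Box not p there: u:T. ✓
u: successors {v}; Box not p there: v:F. ✗
v: successors {w}; Box not p there: w:F. ✗
w: successors {u, x}; Box not p there: u:T, x:F. ✓
x: successors {x}; Box not p there: x:F. ✗
Satisfying worlds: {s, t, w}.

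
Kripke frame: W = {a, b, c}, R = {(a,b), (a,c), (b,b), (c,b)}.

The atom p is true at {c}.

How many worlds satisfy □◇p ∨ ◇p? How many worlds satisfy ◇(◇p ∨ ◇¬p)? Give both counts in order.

1 and 3

For □◇p ∨ ◇p:
a: □◇p is F, ◇p is T. ✓
b: □◇p is F, ◇p is F. ✗
c: □◇p is F, ◇p is F. ✗
— 1 world.
For ◇(◇p ∨ ◇¬p):
a: successors {b, c}; ◇p ∨ ◇¬p there: b:T, c:T. ✓
b: successors {b}; ◇p ∨ ◇¬p there: b:T. ✓
c: successors {b}; ◇p ∨ ◇¬p there: b:T. ✓
— 3 worlds.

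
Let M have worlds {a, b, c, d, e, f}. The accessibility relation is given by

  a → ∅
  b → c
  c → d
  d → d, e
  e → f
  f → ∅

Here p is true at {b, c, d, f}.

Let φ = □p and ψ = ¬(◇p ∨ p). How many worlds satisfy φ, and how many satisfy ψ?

For □p:
a: no successors, so □p holds vacuously. ✓
b: successors {c}; p there: c:T. ✓
c: successors {d}; p there: d:T. ✓
d: successors {d, e}; p there: d:T, e:F. ✗
e: successors {f}; p there: f:T. ✓
f: no successors, so □p holds vacuously. ✓
— 5 worlds.
For ¬(◇p ∨ p):
a: ◇p ∨ p is F. ✓
b: ◇p ∨ p is T. ✗
c: ◇p ∨ p is T. ✗
d: ◇p ∨ p is T. ✗
e: ◇p ∨ p is T. ✗
f: ◇p ∨ p is T. ✗
— 1 world.

5 and 1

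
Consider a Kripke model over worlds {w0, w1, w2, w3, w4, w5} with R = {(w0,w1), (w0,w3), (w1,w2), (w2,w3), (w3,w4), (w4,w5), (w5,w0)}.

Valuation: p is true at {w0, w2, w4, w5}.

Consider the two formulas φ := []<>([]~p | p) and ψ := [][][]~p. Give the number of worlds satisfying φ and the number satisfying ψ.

For []<>([]~p | p):
w0: successors {w1, w3}; <>([]~p | p) there: w1:T, w3:T. ✓
w1: successors {w2}; <>([]~p | p) there: w2:F. ✗
w2: successors {w3}; <>([]~p | p) there: w3:T. ✓
w3: successors {w4}; <>([]~p | p) there: w4:T. ✓
w4: successors {w5}; <>([]~p | p) there: w5:T. ✓
w5: successors {w0}; <>([]~p | p) there: w0:F. ✗
— 4 worlds.
For [][][]~p:
w0: successors {w1, w3}; [][]~p there: w1:T, w3:F. ✗
w1: successors {w2}; [][]~p there: w2:F. ✗
w2: successors {w3}; [][]~p there: w3:F. ✗
w3: successors {w4}; [][]~p there: w4:F. ✗
w4: successors {w5}; [][]~p there: w5:T. ✓
w5: successors {w0}; [][]~p there: w0:F. ✗
— 1 world.

4 and 1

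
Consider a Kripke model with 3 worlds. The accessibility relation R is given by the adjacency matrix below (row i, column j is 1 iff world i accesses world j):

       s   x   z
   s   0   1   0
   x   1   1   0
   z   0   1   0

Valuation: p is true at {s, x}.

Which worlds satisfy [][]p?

{s, x, z}

s: successors {x}; []p there: x:T. ✓
x: successors {s, x}; []p there: s:T, x:T. ✓
z: successors {x}; []p there: x:T. ✓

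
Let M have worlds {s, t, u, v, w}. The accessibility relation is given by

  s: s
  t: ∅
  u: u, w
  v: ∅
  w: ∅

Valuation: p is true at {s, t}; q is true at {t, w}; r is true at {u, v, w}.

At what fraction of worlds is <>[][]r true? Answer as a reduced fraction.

s: successors {s}; [][]r there: s:F. ✗
t: no successors, so <>[][]r fails. ✗
u: successors {u, w}; [][]r there: u:T, w:T. ✓
v: no successors, so <>[][]r fails. ✗
w: no successors, so <>[][]r fails. ✗
That's 1 of 5 worlds, so 1/5.

1/5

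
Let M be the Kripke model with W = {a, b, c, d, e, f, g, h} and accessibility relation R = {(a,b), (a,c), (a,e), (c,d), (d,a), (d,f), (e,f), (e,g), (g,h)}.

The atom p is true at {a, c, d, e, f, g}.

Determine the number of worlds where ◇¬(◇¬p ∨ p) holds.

a: successors {b, c, e}; ¬(◇¬p ∨ p) there: b:T, c:F, e:F. ✓
b: no successors, so ◇¬(◇¬p ∨ p) fails. ✗
c: successors {d}; ¬(◇¬p ∨ p) there: d:F. ✗
d: successors {a, f}; ¬(◇¬p ∨ p) there: a:F, f:F. ✗
e: successors {f, g}; ¬(◇¬p ∨ p) there: f:F, g:F. ✗
f: no successors, so ◇¬(◇¬p ∨ p) fails. ✗
g: successors {h}; ¬(◇¬p ∨ p) there: h:T. ✓
h: no successors, so ◇¬(◇¬p ∨ p) fails. ✗
Satisfying worlds: {a, g}.

2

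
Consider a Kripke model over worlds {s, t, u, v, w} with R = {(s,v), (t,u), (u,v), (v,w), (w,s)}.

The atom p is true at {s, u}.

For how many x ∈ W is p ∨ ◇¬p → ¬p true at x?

s: p ∨ ◇¬p is T, ¬p is F. ✗
t: p ∨ ◇¬p is F, ¬p is T. ✓
u: p ∨ ◇¬p is T, ¬p is F. ✗
v: p ∨ ◇¬p is T, ¬p is T. ✓
w: p ∨ ◇¬p is F, ¬p is T. ✓
Satisfying worlds: {t, v, w}.

3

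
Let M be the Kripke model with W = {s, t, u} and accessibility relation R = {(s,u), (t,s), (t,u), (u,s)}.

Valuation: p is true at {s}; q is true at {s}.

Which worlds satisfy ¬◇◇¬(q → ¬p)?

s: ◇◇¬(q → ¬p) is T. ✗
t: ◇◇¬(q → ¬p) is T. ✗
u: ◇◇¬(q → ¬p) is F. ✓

{u}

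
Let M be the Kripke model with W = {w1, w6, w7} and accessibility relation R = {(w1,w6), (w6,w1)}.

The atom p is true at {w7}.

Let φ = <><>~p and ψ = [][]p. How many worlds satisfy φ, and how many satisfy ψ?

2 and 1

For <><>~p:
w1: successors {w6}; <>~p there: w6:T. ✓
w6: successors {w1}; <>~p there: w1:T. ✓
w7: no successors, so <><>~p fails. ✗
— 2 worlds.
For [][]p:
w1: successors {w6}; []p there: w6:F. ✗
w6: successors {w1}; []p there: w1:F. ✗
w7: no successors, so [][]p holds vacuously. ✓
— 1 world.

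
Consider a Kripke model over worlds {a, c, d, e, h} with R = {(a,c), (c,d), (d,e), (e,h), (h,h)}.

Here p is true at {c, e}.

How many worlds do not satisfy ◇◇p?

a: successors {c}; ◇p there: c:F. ✗
c: successors {d}; ◇p there: d:T. ✓
d: successors {e}; ◇p there: e:F. ✗
e: successors {h}; ◇p there: h:F. ✗
h: successors {h}; ◇p there: h:F. ✗
Satisfying worlds: {c}.
So ◇◇p fails at the other 4 worlds.

4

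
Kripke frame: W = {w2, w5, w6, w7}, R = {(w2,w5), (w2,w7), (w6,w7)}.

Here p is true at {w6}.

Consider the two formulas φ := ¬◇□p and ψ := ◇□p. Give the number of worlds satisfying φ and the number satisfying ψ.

2 and 2

For ¬◇□p:
w2: ◇□p is T. ✗
w5: ◇□p is F. ✓
w6: ◇□p is T. ✗
w7: ◇□p is F. ✓
— 2 worlds.
For ◇□p:
w2: successors {w5, w7}; □p there: w5:T, w7:T. ✓
w5: no successors, so ◇□p fails. ✗
w6: successors {w7}; □p there: w7:T. ✓
w7: no successors, so ◇□p fails. ✗
— 2 worlds.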